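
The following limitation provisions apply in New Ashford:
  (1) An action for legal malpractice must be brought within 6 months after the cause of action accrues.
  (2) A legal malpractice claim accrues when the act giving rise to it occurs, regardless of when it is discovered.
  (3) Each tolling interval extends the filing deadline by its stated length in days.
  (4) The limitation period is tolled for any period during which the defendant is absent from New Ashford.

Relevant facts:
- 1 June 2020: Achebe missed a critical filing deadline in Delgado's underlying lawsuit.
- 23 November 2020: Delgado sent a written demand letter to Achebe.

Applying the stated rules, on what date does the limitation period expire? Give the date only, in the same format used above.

1 December 2020

The claim accrued on 1 June 2020, when the wrongful act occurred.
6 months from 1 June 2020 is 1 December 2020.
The other events in the timeline have no effect on the limitation period under the stated rules.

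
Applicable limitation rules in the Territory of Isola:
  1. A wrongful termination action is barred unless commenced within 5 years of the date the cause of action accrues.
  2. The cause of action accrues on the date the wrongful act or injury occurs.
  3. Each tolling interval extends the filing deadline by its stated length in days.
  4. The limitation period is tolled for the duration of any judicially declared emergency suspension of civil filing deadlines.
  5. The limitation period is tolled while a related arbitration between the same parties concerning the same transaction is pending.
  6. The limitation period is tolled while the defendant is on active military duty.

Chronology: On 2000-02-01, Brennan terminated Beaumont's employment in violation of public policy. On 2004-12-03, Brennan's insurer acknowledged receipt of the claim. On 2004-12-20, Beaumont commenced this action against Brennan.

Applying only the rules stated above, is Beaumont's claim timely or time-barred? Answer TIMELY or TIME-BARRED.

The limitation period began to run on 2000-02-01.
The untolled deadline — 5 years after 2000-02-01 — is 2005-02-01.
None of the other events listed affects the running of the period under the stated rules.
Beaumont filed on 2004-12-20, before the 2005-02-01 deadline, so the action is timely.

TIMELY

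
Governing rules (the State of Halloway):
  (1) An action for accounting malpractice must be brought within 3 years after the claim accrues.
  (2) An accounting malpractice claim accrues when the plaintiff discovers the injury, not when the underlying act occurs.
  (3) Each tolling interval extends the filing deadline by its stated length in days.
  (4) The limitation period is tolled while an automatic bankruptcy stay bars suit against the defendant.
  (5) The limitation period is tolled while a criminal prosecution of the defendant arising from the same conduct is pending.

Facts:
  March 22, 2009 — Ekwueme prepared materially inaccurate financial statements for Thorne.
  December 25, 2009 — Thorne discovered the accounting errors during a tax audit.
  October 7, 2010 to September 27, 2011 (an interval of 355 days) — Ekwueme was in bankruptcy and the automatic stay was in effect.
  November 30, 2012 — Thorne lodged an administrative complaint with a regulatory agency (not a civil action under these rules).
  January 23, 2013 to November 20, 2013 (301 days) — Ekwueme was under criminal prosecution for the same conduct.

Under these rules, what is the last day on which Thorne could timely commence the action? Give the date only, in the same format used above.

Accrual is tied to discovery, so the period began on December 25, 2009 rather than on March 22, 2009 when the act occurred.
The untolled deadline — 3 years after December 25, 2009 — is December 25, 2012.
Because the automatic bankruptcy stay ran from October 7, 2010 to September 27, 2011, the deadline is extended by 355 days to December 15, 2013.
The period was tolled for 301 days by the pending criminal prosecution (January 23, 2013 to November 20, 2013), pushing the deadline to October 12, 2014.
Nothing else in the chronology tolls or restarts the period.

October 12, 2014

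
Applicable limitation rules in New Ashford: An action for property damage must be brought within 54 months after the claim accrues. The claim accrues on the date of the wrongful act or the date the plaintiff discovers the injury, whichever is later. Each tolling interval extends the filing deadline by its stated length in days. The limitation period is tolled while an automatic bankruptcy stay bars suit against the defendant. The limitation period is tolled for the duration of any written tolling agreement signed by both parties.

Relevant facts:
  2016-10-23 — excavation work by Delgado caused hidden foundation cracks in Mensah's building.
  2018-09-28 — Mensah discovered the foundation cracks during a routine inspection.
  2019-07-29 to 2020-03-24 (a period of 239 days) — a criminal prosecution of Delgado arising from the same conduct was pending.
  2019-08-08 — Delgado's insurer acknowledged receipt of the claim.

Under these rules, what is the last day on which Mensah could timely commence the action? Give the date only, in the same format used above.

2023-03-28

The claim accrued on 2018-09-28 — the later of the 2016-10-23 act and the 2018-09-28 discovery.
54 months from 2018-09-28 is 2023-03-28.
Although a criminal prosecution ran from 2019-07-29 to 2020-03-24, the stated rules do not make that a tolling event, so it is disregarded.
Nothing else in the chronology tolls or restarts the period.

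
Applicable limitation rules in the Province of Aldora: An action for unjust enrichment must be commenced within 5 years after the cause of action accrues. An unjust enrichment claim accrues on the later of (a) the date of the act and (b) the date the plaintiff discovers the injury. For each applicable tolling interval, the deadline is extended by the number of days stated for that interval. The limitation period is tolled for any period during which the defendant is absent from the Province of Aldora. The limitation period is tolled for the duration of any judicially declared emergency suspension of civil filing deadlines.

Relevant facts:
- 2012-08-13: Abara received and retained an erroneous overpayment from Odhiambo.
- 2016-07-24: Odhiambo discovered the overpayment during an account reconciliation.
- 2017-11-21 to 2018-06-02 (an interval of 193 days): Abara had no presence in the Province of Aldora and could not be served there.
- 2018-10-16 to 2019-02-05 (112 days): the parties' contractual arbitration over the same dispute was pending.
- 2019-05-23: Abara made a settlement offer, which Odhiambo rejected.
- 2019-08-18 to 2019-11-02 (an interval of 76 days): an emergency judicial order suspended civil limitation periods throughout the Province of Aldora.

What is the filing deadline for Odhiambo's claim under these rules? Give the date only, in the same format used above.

Taking the later of the act (2012-08-13) and discovery (2016-07-24), the claim accrued on 2016-07-24.
Adding the 5 years base period to 2016-07-24 gives a deadline of 2021-07-24, before any tolling.
The period was tolled for 193 days by the defendant's absence from the jurisdiction (2017-11-21 to 2018-06-02), pushing the deadline to 2022-02-02.
Because the emergency suspension of filing deadlines ran from 2019-08-18 to 2019-11-02, the deadline is extended by 76 days to 2022-04-19.
No stated provision tolls the period for a pending arbitration, so the interval from 2018-10-16 to 2019-02-05 has no effect on the deadline.
The other events in the timeline have no effect on the limitation period under the stated rules.

2022-04-19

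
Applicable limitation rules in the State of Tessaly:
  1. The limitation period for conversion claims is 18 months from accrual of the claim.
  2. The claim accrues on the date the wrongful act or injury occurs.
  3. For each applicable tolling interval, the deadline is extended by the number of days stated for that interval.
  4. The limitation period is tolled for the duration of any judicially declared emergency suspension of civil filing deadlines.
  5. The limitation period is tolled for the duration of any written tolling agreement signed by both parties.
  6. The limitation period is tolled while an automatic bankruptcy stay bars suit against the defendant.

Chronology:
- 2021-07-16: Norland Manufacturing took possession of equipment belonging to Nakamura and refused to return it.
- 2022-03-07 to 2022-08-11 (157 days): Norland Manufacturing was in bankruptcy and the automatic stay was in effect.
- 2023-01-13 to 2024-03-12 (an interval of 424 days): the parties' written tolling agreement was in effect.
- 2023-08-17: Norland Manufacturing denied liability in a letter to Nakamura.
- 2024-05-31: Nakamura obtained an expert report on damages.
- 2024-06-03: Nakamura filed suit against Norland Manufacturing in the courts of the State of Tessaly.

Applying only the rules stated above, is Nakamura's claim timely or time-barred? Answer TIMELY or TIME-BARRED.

TIMELY

The claim accrued on 2021-07-16, when the wrongful act occurred.
18 months from 2021-07-16 is 2023-01-16.
Because the automatic bankruptcy stay ran from 2022-03-07 to 2022-08-11, the deadline is extended by 157 days to 2023-06-22.
The written tolling agreement from 2023-01-13 to 2024-03-12 tolled the period for 424 days, extending the deadline to 2024-08-19.
None of the other events listed affects the running of the period under the stated rules.
The 2024-06-03 filing precedes the 2024-08-19 deadline; the claim is timely.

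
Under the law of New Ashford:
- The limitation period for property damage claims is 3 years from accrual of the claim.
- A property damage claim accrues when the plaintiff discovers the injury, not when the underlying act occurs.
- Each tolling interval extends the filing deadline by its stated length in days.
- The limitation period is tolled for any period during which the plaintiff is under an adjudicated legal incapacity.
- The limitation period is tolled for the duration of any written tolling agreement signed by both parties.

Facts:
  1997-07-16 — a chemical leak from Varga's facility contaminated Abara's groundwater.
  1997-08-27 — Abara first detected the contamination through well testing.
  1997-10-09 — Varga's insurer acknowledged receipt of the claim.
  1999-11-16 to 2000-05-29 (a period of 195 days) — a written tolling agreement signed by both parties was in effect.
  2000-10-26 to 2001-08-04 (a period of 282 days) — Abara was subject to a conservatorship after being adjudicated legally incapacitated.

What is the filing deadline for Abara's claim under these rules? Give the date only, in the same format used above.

2001-12-17

Accrual is tied to discovery, so the period began on 1997-08-27 rather than on 1997-07-16 when the act occurred.
Adding the 3 years base period to 1997-08-27 gives a deadline of 2000-08-27, before any tolling.
The period was tolled for 195 days by the written tolling agreement (1999-11-16 to 2000-05-29), pushing the deadline to 2001-03-10.
Because the plaintiff's legal incapacity ran from 2000-10-26 to 2001-08-04, the deadline is extended by 282 days to 2001-12-17.
The other events in the timeline have no effect on the limitation period under the stated rules.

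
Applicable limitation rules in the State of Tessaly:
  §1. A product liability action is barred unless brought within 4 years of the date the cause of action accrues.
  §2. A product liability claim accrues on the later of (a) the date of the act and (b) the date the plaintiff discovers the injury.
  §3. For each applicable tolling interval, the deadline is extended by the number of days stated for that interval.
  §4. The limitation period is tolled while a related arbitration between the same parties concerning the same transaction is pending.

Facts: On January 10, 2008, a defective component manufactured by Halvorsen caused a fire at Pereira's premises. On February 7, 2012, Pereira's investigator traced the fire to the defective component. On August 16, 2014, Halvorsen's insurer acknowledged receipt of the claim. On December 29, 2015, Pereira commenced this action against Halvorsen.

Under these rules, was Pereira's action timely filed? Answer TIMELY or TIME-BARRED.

The claim accrued on February 7, 2012 — the later of the January 10, 2008 act and the February 7, 2012 discovery.
The untolled deadline — 4 years after February 7, 2012 — is February 7, 2016.
The other events in the timeline have no effect on the limitation period under the stated rules.
Filing on December 29, 2015 beat the February 7, 2016 deadline — the action is timely.

TIMELY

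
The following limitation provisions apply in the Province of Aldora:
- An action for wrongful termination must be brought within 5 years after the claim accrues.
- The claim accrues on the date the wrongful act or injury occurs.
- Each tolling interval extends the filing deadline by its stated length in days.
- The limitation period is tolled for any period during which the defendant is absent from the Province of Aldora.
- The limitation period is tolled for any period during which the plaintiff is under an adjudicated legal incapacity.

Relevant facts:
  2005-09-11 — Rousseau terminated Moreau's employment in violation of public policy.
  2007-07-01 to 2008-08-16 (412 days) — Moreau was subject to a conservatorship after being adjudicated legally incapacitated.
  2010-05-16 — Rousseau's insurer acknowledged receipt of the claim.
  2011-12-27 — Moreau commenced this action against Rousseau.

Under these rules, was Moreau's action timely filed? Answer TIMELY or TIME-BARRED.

The limitation period began to run on 2005-09-11.
Adding the 5 years base period to 2005-09-11 gives a deadline of 2010-09-11, before any tolling.
The period was tolled for 412 days by the plaintiff's legal incapacity (2007-07-01 to 2008-08-16), pushing the deadline to 2011-10-28.
None of the other events listed affects the running of the period under the stated rules.
Filing on 2011-12-27 missed the 2011-10-28 deadline — the action is time-barred.

TIME-BARRED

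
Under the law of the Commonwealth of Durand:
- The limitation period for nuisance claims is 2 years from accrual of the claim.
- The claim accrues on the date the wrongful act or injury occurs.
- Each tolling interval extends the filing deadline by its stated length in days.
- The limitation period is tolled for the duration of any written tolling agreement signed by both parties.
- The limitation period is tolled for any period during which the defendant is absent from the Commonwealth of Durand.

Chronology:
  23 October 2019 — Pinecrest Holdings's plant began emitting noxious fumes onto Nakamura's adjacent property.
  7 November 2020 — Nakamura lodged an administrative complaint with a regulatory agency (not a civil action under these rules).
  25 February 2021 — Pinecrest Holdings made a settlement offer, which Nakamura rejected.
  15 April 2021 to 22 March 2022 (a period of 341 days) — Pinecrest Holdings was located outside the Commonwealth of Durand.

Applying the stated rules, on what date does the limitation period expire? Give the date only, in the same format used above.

The claim accrued on 23 October 2019, when the wrongful act occurred.
Adding the 2 years base period to 23 October 2019 gives a deadline of 23 October 2021, before any tolling.
Because the defendant's absence from the jurisdiction ran from 15 April 2021 to 22 March 2022, the deadline is extended by 341 days to 29 September 2022.
Nothing else in the chronology tolls or restarts the period.

29 September 2022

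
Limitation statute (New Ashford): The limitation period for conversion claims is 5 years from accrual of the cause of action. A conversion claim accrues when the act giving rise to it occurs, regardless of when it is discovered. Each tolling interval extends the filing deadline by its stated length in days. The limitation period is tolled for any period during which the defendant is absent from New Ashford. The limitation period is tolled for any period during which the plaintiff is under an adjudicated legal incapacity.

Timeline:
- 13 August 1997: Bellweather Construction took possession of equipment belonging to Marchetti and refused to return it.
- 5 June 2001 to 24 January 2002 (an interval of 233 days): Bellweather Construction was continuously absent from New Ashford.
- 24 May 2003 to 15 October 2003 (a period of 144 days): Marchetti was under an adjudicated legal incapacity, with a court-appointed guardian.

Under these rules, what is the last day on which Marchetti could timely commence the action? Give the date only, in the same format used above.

3 April 2003

The claim accrued on 13 August 1997, when the wrongful act occurred.
5 years from 13 August 1997 is 13 August 2002.
The defendant's absence from the jurisdiction from 5 June 2001 to 24 January 2002 tolled the period for 233 days, extending the deadline to 3 April 2003.
The plaintiff's legal incapacity from 24 May 2003 to 15 October 2003 began after the period had already run on 3 April 2003, so it has no tolling effect.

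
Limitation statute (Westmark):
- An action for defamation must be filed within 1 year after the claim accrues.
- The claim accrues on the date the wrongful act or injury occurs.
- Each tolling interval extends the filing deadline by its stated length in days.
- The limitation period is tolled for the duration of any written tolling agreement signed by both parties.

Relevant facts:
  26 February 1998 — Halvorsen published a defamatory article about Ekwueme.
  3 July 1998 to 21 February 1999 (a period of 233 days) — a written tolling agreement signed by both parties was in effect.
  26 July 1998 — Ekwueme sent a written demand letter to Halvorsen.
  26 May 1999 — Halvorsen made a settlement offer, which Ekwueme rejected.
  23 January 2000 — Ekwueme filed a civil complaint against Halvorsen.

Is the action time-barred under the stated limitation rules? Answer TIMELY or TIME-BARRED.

TIME-BARRED

The claim accrued on 26 February 1998, when the wrongful act occurred.
1 year from 26 February 1998 is 26 February 1999.
Because the written tolling agreement ran from 3 July 1998 to 21 February 1999, the deadline is extended by 233 days to 17 October 1999.
None of the other events listed affects the running of the period under the stated rules.
Ekwueme filed on 23 January 2000, after the 17 October 1999 deadline, so the action is time-barred.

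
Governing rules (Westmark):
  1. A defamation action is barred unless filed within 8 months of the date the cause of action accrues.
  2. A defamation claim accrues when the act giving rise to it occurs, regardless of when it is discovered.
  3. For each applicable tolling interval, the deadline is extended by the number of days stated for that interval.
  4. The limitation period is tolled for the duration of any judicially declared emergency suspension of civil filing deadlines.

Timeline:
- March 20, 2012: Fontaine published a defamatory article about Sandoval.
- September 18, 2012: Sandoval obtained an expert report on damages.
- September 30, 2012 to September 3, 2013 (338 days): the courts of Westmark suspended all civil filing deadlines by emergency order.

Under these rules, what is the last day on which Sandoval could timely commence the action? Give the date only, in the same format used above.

The claim accrued on March 20, 2012, when the wrongful act occurred.
8 months from March 20, 2012 is November 20, 2012.
Because the emergency suspension of filing deadlines ran from September 30, 2012 to September 3, 2013, the deadline is extended by 338 days to October 24, 2013.
None of the other events listed affects the running of the period under the stated rules.

October 24, 2013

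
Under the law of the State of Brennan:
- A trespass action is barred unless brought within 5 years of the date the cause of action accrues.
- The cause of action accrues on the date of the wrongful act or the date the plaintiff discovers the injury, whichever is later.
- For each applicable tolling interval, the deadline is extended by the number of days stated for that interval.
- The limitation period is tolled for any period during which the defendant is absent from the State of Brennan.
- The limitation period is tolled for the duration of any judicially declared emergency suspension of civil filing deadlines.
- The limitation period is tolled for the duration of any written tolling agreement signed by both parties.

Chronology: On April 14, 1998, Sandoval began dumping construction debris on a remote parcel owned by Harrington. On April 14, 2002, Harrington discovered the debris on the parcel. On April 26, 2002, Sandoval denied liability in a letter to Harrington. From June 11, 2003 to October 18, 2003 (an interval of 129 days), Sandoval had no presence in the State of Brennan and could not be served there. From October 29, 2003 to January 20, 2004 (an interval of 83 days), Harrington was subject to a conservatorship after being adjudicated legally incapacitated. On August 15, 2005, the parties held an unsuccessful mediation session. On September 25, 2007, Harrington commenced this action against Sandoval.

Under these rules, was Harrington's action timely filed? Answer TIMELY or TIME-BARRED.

Because discovery on April 14, 2002 post-dates the April 14, 1998 act, accrual under the later-of rule falls on April 14, 2002.
5 years from April 14, 2002 is April 14, 2007.
The defendant's absence from the jurisdiction from June 11, 2003 to October 18, 2003 tolled the period for 129 days, extending the deadline to August 21, 2007.
No stated provision tolls the period for the plaintiff's incapacity, so the interval from October 29, 2003 to January 20, 2004 has no effect on the deadline.
None of the other events listed affects the running of the period under the stated rules.
Harrington filed on September 25, 2007, after the August 21, 2007 deadline, so the action is time-barred.

TIME-BARRED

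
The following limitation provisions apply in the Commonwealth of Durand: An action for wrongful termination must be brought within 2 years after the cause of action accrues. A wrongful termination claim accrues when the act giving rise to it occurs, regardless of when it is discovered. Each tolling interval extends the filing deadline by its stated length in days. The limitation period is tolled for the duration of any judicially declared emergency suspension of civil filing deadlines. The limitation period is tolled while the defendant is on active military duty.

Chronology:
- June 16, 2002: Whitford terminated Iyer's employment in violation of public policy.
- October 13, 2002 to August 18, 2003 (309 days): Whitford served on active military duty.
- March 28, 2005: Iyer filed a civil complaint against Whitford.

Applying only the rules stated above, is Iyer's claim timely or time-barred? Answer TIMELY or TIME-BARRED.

The limitation period began to run on June 16, 2002.
2 years from June 16, 2002 is June 16, 2004.
Because the defendant's active military service ran from October 13, 2002 to August 18, 2003, the deadline is extended by 309 days to April 21, 2005.
Iyer filed on March 28, 2005, before the April 21, 2005 deadline, so the action is timely.

TIMELY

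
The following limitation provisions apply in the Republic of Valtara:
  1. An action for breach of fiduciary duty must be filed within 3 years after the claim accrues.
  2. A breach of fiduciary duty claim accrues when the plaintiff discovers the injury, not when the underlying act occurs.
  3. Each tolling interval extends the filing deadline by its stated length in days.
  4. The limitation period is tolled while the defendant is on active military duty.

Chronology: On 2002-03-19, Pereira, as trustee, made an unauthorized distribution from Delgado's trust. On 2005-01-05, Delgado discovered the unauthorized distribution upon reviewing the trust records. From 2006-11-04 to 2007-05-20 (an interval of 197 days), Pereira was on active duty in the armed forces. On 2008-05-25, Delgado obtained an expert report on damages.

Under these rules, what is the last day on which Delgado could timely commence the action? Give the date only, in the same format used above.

Accrual is tied to discovery, so the period began on 2005-01-05 rather than on 2002-03-19 when the act occurred.
Adding the 3 years base period to 2005-01-05 gives a deadline of 2008-01-05, before any tolling.
The period was tolled for 197 days by the defendant's active military service (2006-11-04 to 2007-05-20), pushing the deadline to 2008-07-20.
The other events in the timeline have no effect on the limitation period under the stated rules.

2008-07-20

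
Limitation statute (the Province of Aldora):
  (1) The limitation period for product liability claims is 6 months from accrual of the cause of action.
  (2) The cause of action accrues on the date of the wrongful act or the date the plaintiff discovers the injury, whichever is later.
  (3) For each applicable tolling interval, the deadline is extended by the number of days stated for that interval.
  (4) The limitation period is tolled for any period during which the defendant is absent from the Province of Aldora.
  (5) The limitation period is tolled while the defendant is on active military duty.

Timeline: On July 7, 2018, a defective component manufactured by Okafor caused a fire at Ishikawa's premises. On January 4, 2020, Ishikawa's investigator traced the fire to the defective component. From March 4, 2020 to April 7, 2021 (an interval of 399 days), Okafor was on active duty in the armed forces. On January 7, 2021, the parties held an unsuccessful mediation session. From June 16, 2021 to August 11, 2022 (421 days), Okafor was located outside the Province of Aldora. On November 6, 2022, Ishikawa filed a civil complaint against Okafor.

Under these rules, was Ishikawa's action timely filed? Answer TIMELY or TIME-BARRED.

Taking the later of the act (July 7, 2018) and discovery (January 4, 2020), the claim accrued on January 4, 2020.
The untolled deadline — 6 months after January 4, 2020 — is July 4, 2020.
The period was tolled for 399 days by the defendant's active military service (March 4, 2020 to April 7, 2021), pushing the deadline to August 7, 2021.
The defendant's absence from the jurisdiction from June 16, 2021 to August 11, 2022 tolled the period for 421 days, extending the deadline to October 2, 2022.
None of the other events listed affects the running of the period under the stated rules.
Filing on November 6, 2022 missed the October 2, 2022 deadline — the action is time-barred.

TIME-BARRED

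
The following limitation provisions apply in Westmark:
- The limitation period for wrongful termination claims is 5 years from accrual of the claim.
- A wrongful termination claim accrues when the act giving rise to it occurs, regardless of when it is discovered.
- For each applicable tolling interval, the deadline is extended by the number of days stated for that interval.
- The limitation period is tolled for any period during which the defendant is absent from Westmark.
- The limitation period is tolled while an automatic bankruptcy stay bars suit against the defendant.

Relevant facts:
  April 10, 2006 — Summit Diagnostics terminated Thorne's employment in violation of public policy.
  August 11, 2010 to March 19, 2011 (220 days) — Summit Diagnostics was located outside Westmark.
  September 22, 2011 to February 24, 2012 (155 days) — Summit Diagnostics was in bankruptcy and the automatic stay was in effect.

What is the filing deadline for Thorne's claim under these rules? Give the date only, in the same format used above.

The claim accrued on April 10, 2006, the date of the act.
Adding the 5 years base period to April 10, 2006 gives a deadline of April 10, 2011, before any tolling.
Because the defendant's absence from the jurisdiction ran from August 11, 2010 to March 19, 2011, the deadline is extended by 220 days to November 16, 2011.
The automatic bankruptcy stay from September 22, 2011 to February 24, 2012 tolled the period for 155 days, extending the deadline to April 19, 2012.

April 19, 2012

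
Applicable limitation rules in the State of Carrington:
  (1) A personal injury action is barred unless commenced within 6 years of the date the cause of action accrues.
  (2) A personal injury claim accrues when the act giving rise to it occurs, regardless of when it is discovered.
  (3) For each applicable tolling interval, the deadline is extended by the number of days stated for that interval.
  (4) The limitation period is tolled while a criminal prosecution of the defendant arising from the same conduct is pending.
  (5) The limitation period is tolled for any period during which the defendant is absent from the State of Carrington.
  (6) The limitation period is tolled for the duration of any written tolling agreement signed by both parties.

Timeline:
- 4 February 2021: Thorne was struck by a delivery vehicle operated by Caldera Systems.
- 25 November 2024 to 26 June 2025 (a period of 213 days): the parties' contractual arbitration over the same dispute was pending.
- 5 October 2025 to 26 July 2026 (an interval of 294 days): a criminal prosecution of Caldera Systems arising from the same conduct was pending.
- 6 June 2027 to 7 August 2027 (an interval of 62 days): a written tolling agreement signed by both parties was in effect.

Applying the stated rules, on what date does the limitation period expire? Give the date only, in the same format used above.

26 January 2028

The claim accrued on 4 February 2021, when the wrongful act occurred.
6 years from 4 February 2021 is 4 February 2027.
Because the pending criminal prosecution ran from 5 October 2025 to 26 July 2026, the deadline is extended by 294 days to 25 November 2027.
The written tolling agreement from 6 June 2027 to 7 August 2027 tolled the period for 62 days, extending the deadline to 26 January 2028.
No stated provision tolls the period for a pending arbitration, so the interval from 25 November 2024 to 26 June 2025 has no effect on the deadline.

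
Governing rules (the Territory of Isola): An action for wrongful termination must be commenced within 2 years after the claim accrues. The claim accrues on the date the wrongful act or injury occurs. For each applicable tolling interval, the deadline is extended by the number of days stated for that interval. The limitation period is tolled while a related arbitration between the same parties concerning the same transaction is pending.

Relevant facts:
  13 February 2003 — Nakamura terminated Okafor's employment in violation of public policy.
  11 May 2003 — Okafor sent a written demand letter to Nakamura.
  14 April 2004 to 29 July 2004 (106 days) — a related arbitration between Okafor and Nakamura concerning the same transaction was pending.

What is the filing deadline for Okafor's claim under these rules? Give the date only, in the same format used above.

30 May 2005

The limitation period began to run on 13 February 2003.
2 years from 13 February 2003 is 13 February 2005.
The period was tolled for 106 days by the pending related arbitration (14 April 2004 to 29 July 2004), pushing the deadline to 30 May 2005.
The other events in the timeline have no effect on the limitation period under the stated rules.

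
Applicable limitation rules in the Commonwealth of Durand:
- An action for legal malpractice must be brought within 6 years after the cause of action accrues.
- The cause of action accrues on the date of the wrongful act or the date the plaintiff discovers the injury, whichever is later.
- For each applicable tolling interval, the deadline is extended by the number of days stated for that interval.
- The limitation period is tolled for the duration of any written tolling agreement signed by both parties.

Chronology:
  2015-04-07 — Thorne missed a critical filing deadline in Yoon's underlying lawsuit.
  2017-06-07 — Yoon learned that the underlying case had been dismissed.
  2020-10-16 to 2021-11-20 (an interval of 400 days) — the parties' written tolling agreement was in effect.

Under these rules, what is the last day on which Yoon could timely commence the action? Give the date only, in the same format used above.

2024-07-11

Because discovery on 2017-06-07 post-dates the 2015-04-07 act, accrual under the later-of rule falls on 2017-06-07.
The untolled deadline — 6 years after 2017-06-07 — is 2023-06-07.
The period was tolled for 400 days by the written tolling agreement (2020-10-16 to 2021-11-20), pushing the deadline to 2024-07-11.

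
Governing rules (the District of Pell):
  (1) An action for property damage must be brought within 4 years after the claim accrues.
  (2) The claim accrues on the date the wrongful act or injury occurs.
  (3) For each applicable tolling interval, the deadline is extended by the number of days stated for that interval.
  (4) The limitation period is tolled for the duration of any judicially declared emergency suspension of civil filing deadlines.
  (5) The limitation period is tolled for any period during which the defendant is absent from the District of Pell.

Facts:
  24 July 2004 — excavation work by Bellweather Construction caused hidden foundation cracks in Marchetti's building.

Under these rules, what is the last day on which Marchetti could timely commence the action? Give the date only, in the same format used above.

24 July 2008

The claim accrued on 24 July 2004, the date of the act.
Adding the 4 years base period to 24 July 2004 gives a deadline of 24 July 2008, before any tolling.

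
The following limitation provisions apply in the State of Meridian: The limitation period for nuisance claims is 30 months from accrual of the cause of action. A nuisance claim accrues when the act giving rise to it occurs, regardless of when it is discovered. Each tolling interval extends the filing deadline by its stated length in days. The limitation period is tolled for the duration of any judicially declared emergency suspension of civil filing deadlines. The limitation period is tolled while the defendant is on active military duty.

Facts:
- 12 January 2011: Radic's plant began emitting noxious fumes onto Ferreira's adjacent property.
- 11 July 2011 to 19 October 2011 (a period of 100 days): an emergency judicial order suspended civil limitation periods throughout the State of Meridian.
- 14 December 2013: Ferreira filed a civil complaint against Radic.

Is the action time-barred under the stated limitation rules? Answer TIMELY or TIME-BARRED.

The cause of action accrued on 12 January 2011, the date of the act.
Adding the 30 months base period to 12 January 2011 gives a deadline of 12 July 2013, before any tolling.
The period was tolled for 100 days by the emergency suspension of filing deadlines (11 July 2011 to 19 October 2011), pushing the deadline to 20 October 2013.
Ferreira filed on 14 December 2013, after the 20 October 2013 deadline, so the action is time-barred.

TIME-BARRED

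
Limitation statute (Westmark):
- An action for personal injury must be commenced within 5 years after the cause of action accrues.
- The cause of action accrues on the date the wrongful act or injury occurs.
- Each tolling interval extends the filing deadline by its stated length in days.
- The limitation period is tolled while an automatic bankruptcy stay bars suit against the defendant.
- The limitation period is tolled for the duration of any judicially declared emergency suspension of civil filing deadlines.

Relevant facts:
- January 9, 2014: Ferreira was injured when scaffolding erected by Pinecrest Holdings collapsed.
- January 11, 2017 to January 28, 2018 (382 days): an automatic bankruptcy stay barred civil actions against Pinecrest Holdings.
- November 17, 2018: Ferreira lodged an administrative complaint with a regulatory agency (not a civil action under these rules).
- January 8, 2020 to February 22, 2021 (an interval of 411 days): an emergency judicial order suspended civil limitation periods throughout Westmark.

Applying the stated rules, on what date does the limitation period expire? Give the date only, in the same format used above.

March 12, 2021

The claim accrued on January 9, 2014, when the wrongful act occurred.
5 years from January 9, 2014 is January 9, 2019.
Because the automatic bankruptcy stay ran from January 11, 2017 to January 28, 2018, the deadline is extended by 382 days to January 26, 2020.
Because the emergency suspension of filing deadlines ran from January 8, 2020 to February 22, 2021, the deadline is extended by 411 days to March 12, 2021.
Nothing else in the chronology tolls or restarts the period.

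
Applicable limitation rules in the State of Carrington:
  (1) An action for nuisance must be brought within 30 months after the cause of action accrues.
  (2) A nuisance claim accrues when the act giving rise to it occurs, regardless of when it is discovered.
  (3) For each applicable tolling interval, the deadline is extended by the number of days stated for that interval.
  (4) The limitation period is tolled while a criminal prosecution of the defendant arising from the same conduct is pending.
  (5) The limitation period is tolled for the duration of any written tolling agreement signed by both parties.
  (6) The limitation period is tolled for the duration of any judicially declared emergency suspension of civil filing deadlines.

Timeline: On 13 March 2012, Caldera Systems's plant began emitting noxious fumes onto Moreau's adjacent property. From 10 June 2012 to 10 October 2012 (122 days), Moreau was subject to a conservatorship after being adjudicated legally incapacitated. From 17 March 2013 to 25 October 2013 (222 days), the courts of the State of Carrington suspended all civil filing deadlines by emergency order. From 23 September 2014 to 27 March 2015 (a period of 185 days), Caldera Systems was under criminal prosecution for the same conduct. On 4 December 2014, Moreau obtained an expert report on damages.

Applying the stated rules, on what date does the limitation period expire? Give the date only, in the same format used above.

The claim accrued on 13 March 2012, when the wrongful act occurred.
Adding the 30 months base period to 13 March 2012 gives a deadline of 13 September 2014, before any tolling.
Because the emergency suspension of filing deadlines ran from 17 March 2013 to 25 October 2013, the deadline is extended by 222 days to 23 April 2015.
Because the pending criminal prosecution ran from 23 September 2014 to 27 March 2015, the deadline is extended by 185 days to 25 October 2015.
No stated provision tolls the period for the plaintiff's incapacity, so the interval from 10 June 2012 to 10 October 2012 has no effect on the deadline.
Nothing else in the chronology tolls or restarts the period.

25 October 2015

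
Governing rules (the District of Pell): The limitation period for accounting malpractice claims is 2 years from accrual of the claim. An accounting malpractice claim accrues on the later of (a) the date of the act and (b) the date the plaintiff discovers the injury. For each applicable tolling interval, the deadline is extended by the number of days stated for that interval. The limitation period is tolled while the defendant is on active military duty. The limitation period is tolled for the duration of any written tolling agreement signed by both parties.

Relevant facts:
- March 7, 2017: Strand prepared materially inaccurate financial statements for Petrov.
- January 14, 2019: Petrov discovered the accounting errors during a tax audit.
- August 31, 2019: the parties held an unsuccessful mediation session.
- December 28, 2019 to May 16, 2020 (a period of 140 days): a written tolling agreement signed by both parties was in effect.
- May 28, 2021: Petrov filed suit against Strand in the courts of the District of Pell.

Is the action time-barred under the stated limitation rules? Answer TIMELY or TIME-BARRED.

TIMELY

The claim accrued on January 14, 2019 — the later of the March 7, 2017 act and the January 14, 2019 discovery.
Adding the 2 years base period to January 14, 2019 gives a deadline of January 14, 2021, before any tolling.
Because the written tolling agreement ran from December 28, 2019 to May 16, 2020, the deadline is extended by 140 days to June 3, 2021.
The other events in the timeline have no effect on the limitation period under the stated rules.
Filing on May 28, 2021 beat the June 3, 2021 deadline — the action is timely.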